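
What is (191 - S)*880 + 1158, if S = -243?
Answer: 383078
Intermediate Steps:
(191 - S)*880 + 1158 = (191 - 1*(-243))*880 + 1158 = (191 + 243)*880 + 1158 = 434*880 + 1158 = 381920 + 1158 = 383078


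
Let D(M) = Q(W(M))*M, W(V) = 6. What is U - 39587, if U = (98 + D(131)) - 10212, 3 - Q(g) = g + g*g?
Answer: -54810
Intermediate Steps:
Q(g) = 3 - g - g**2 (Q(g) = 3 - (g + g*g) = 3 - (g + g**2) = 3 + (-g - g**2) = 3 - g - g**2)
D(M) = -39*M (D(M) = (3 - 1*6 - 1*6**2)*M = (3 - 6 - 1*36)*M = (3 - 6 - 36)*M = -39*M)
U = -15223 (U = (98 - 39*131) - 10212 = (98 - 5109) - 10212 = -5011 - 10212 = -15223)
U - 39587 = -15223 - 39587 = -54810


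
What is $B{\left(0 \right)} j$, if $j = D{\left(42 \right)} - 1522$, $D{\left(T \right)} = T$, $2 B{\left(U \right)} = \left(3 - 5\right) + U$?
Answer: $1480$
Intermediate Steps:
$B{\left(U \right)} = -1 + \frac{U}{2}$ ($B{\left(U \right)} = \frac{\left(3 - 5\right) + U}{2} = \frac{-2 + U}{2} = -1 + \frac{U}{2}$)
$j = -1480$ ($j = 42 - 1522 = -1480$)
$B{\left(0 \right)} j = \left(-1 + \frac{1}{2} \cdot 0\right) \left(-1480\right) = \left(-1 + 0\right) \left(-1480\right) = \left(-1\right) \left(-1480\right) = 1480$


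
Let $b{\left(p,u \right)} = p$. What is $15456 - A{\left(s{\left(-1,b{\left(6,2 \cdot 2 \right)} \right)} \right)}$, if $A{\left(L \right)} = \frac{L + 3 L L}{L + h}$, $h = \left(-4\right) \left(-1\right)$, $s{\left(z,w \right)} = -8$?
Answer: $15502$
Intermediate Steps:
$h = 4$
$A{\left(L \right)} = \frac{L + 3 L^{2}}{4 + L}$ ($A{\left(L \right)} = \frac{L + 3 L L}{L + 4} = \frac{L + 3 L^{2}}{4 + L}$)
$15456 - A{\left(s{\left(-1,b{\left(6,2 \cdot 2 \right)} \right)} \right)} = 15456 - - \frac{8 \left(1 + 3 \left(-8\right)\right)}{4 - 8} = 15456 - - \frac{8 \left(1 - 24\right)}{-4} = 15456 - \left(-8\right) \left(- \frac{1}{4}\right) \left(-23\right) = 15456 - -46 = 15456 + 46 = 15502$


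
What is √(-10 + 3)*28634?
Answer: 28634*I*√7 ≈ 75759.0*I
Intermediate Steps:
√(-10 + 3)*28634 = √(-7)*28634 = (I*√7)*28634 = 28634*I*√7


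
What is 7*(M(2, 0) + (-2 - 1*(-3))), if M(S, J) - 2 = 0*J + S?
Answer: 35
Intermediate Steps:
M(S, J) = 2 + S (M(S, J) = 2 + (0*J + S) = 2 + (0 + S) = 2 + S)
7*(M(2, 0) + (-2 - 1*(-3))) = 7*((2 + 2) + (-2 - 1*(-3))) = 7*(4 + (-2 + 3)) = 7*(4 + 1) = 7*5 = 35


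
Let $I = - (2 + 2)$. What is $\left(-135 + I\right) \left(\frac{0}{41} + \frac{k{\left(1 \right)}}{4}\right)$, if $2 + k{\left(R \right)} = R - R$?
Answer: $\frac{139}{2} \approx 69.5$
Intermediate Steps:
$k{\left(R \right)} = -2$ ($k{\left(R \right)} = -2 + \left(R - R\right) = -2 + 0 = -2$)
$I = -4$ ($I = \left(-1\right) 4 = -4$)
$\left(-135 + I\right) \left(\frac{0}{41} + \frac{k{\left(1 \right)}}{4}\right) = \left(-135 - 4\right) \left(\frac{0}{41} - \frac{2}{4}\right) = - 139 \left(0 \cdot \frac{1}{41} - \frac{1}{2}\right) = - 139 \left(0 - \frac{1}{2}\right) = \left(-139\right) \left(- \frac{1}{2}\right) = \frac{139}{2}$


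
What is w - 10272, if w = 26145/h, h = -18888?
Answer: -64681227/6296 ≈ -10273.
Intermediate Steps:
w = -8715/6296 (w = 26145/(-18888) = 26145*(-1/18888) = -8715/6296 ≈ -1.3842)
w - 10272 = -8715/6296 - 10272 = -64681227/6296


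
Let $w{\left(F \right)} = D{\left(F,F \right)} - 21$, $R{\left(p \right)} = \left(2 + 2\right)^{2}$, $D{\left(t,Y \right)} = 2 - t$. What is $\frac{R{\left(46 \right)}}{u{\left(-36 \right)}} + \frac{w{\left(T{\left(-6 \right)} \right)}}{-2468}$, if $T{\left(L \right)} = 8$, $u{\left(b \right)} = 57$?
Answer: $\frac{41027}{140676} \approx 0.29164$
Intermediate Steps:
$R{\left(p \right)} = 16$ ($R{\left(p \right)} = 4^{2} = 16$)
$w{\left(F \right)} = -19 - F$ ($w{\left(F \right)} = \left(2 - F\right) - 21 = -19 - F$)
$\frac{R{\left(46 \right)}}{u{\left(-36 \right)}} + \frac{w{\left(T{\left(-6 \right)} \right)}}{-2468} = \frac{16}{57} + \frac{-19 - 8}{-2468} = 16 \cdot \frac{1}{57} + \left(-19 - 8\right) \left(- \frac{1}{2468}\right) = \frac{16}{57} - - \frac{27}{2468} = \frac{16}{57} + \frac{27}{2468} = \frac{41027}{140676}$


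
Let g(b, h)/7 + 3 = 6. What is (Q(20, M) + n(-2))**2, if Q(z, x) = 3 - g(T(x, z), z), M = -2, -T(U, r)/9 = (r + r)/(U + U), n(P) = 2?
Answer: 256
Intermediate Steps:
T(U, r) = -9*r/U (T(U, r) = -9*(r + r)/(U + U) = -9*2*r/(2*U) = -9*2*r*1/(2*U) = -9*r/U)
g(b, h) = 21 (g(b, h) = -21 + 7*6 = -21 + 42 = 21)
Q(z, x) = -18 (Q(z, x) = 3 - 1*21 = 3 - 21 = -18)
(Q(20, M) + n(-2))**2 = (-18 + 2)**2 = (-16)**2 = 256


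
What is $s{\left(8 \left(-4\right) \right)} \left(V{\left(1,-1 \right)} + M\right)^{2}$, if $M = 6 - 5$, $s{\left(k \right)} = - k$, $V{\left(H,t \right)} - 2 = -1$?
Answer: $128$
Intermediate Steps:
$V{\left(H,t \right)} = 1$ ($V{\left(H,t \right)} = 2 - 1 = 1$)
$M = 1$ ($M = 6 - 5 = 1$)
$s{\left(8 \left(-4\right) \right)} \left(V{\left(1,-1 \right)} + M\right)^{2} = - 8 \left(-4\right) \left(1 + 1\right)^{2} = \left(-1\right) \left(-32\right) 2^{2} = 32 \cdot 4 = 128$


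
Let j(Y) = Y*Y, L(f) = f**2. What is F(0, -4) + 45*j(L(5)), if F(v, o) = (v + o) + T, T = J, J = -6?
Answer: 28115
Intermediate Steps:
T = -6
F(v, o) = -6 + o + v (F(v, o) = (v + o) - 6 = (o + v) - 6 = -6 + o + v)
j(Y) = Y**2
F(0, -4) + 45*j(L(5)) = (-6 - 4 + 0) + 45*(5**2)**2 = -10 + 45*25**2 = -10 + 45*625 = -10 + 28125 = 28115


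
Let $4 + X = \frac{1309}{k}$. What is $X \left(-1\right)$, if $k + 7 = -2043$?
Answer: $\frac{9509}{2050} \approx 4.6385$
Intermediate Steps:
$k = -2050$ ($k = -7 - 2043 = -2050$)
$X = - \frac{9509}{2050}$ ($X = -4 + \frac{1309}{-2050} = -4 + 1309 \left(- \frac{1}{2050}\right) = -4 - \frac{1309}{2050} = - \frac{9509}{2050} \approx -4.6385$)
$X \left(-1\right) = \left(- \frac{9509}{2050}\right) \left(-1\right) = \frac{9509}{2050}$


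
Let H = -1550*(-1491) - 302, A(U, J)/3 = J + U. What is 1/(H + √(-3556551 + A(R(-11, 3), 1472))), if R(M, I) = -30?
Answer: 2310748/5339559871729 - 5*I*√142089/5339559871729 ≈ 4.3276e-7 - 3.5298e-10*I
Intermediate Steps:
A(U, J) = 3*J + 3*U (A(U, J) = 3*(J + U) = 3*J + 3*U)
H = 2310748 (H = 2311050 - 302 = 2310748)
1/(H + √(-3556551 + A(R(-11, 3), 1472))) = 1/(2310748 + √(-3556551 + (3*1472 + 3*(-30)))) = 1/(2310748 + √(-3556551 + (4416 - 90))) = 1/(2310748 + √(-3556551 + 4326)) = 1/(2310748 + √(-3552225)) = 1/(2310748 + 5*I*√142089)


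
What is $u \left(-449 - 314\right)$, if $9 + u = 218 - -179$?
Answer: $-296044$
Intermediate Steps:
$u = 388$ ($u = -9 + \left(218 - -179\right) = -9 + \left(218 + 179\right) = -9 + 397 = 388$)
$u \left(-449 - 314\right) = 388 \left(-449 - 314\right) = 388 \left(-763\right) = -296044$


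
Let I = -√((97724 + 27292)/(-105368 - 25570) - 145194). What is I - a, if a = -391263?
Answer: 391263 - I*√69148128614854/21823 ≈ 3.9126e+5 - 381.04*I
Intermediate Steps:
I = -I*√69148128614854/21823 (I = -√(125016/(-130938) - 145194) = -√(125016*(-1/130938) - 145194) = -√(-20836/21823 - 145194) = -√(-3168589498/21823) = -I*√69148128614854/21823 ≈ -381.04*I)
I - a = -I*√69148128614854/21823 - 1*(-391263) = -I*√69148128614854/21823 + 391263 = 391263 - I*√69148128614854/21823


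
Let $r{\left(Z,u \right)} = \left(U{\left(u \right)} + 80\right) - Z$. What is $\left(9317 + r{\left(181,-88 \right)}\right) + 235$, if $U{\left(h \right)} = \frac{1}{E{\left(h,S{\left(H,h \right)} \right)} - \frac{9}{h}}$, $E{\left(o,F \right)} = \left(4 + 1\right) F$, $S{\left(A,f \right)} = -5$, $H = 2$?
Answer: $\frac{20707053}{2191} \approx 9451.0$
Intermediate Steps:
$E{\left(o,F \right)} = 5 F$
$U{\left(h \right)} = \frac{1}{-25 - \frac{9}{h}}$ ($U{\left(h \right)} = \frac{1}{5 \left(-5\right) - \frac{9}{h}} = \frac{1}{-25 - \frac{9}{h}}$)
$r{\left(Z,u \right)} = 80 - Z - \frac{u}{9 + 25 u}$ ($r{\left(Z,u \right)} = \left(- \frac{u}{9 + 25 u} + 80\right) - Z = \left(80 - \frac{u}{9 + 25 u}\right) - Z = 80 - Z - \frac{u}{9 + 25 u}$)
$\left(9317 + r{\left(181,-88 \right)}\right) + 235 = \left(9317 + \frac{\left(-1\right) \left(-88\right) + \left(9 + 25 \left(-88\right)\right) \left(80 - 181\right)}{9 + 25 \left(-88\right)}\right) + 235 = \left(9317 + \frac{88 + \left(9 - 2200\right) \left(80 - 181\right)}{9 - 2200}\right) + 235 = \left(9317 + \frac{88 - -221291}{-2191}\right) + 235 = \left(9317 - \frac{88 + 221291}{2191}\right) + 235 = \left(9317 - \frac{221379}{2191}\right) + 235 = \frac{20192168}{2191} + 235 = \frac{20707053}{2191}$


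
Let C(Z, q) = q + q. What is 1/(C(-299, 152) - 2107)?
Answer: -1/1803 ≈ -0.00055463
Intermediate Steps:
C(Z, q) = 2*q
1/(C(-299, 152) - 2107) = 1/(2*152 - 2107) = 1/(304 - 2107) = 1/(-1803) = -1/1803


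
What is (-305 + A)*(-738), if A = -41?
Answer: 255348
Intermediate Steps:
(-305 + A)*(-738) = (-305 - 41)*(-738) = -346*(-738) = 255348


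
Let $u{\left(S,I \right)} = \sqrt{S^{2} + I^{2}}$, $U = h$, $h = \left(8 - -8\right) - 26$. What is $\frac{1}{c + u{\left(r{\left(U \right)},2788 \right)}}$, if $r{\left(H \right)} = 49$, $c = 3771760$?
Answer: $\frac{754352}{2845233144451} - \frac{\sqrt{7775345}}{14226165722255} \approx 2.6493 \cdot 10^{-7}$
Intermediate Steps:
$h = -10$ ($h = \left(8 + 8\right) - 26 = 16 - 26 = -10$)
$U = -10$
$u{\left(S,I \right)} = \sqrt{I^{2} + S^{2}}$
$\frac{1}{c + u{\left(r{\left(U \right)},2788 \right)}} = \frac{1}{3771760 + \sqrt{2788^{2} + 49^{2}}} = \frac{1}{3771760 + \sqrt{7772944 + 2401}} = \frac{1}{3771760 + \sqrt{7775345}}$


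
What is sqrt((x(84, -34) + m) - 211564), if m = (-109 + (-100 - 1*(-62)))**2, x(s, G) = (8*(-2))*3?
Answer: I*sqrt(190003) ≈ 435.89*I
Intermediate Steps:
x(s, G) = -48 (x(s, G) = -16*3 = -48)
m = 21609 (m = (-109 + (-100 + 62))**2 = (-109 - 38)**2 = (-147)**2 = 21609)
sqrt((x(84, -34) + m) - 211564) = sqrt((-48 + 21609) - 211564) = sqrt(21561 - 211564) = sqrt(-190003) = I*sqrt(190003)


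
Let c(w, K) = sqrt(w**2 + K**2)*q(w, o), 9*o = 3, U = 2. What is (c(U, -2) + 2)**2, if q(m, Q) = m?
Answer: 36 + 16*sqrt(2) ≈ 58.627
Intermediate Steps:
o = 1/3 (o = (1/9)*3 = 1/3 ≈ 0.33333)
c(w, K) = w*sqrt(K**2 + w**2) (c(w, K) = sqrt(w**2 + K**2)*w = sqrt(K**2 + w**2)*w = w*sqrt(K**2 + w**2))
(c(U, -2) + 2)**2 = (2*sqrt((-2)**2 + 2**2) + 2)**2 = (2*sqrt(4 + 4) + 2)**2 = (2*sqrt(8) + 2)**2 = (2*(2*sqrt(2)) + 2)**2 = (4*sqrt(2) + 2)**2 = (2 + 4*sqrt(2))**2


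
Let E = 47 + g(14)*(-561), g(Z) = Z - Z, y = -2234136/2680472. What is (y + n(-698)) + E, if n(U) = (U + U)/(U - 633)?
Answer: 21056323850/445963529 ≈ 47.215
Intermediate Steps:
n(U) = 2*U/(-633 + U) (n(U) = (2*U)/(-633 + U) = 2*U/(-633 + U))
y = -279267/335059 (y = -2234136*1/2680472 = -279267/335059 ≈ -0.83349)
g(Z) = 0
E = 47 (E = 47 + 0*(-561) = 47 + 0 = 47)
(y + n(-698)) + E = (-279267/335059 + 2*(-698)/(-633 - 698)) + 47 = (-279267/335059 + 2*(-698)/(-1331)) + 47 = (-279267/335059 + 2*(-698)*(-1/1331)) + 47 = (-279267/335059 + 1396/1331) + 47 = 96037987/445963529 + 47 = 21056323850/445963529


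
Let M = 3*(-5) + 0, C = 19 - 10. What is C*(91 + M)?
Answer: 684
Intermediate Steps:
C = 9
M = -15 (M = -15 + 0 = -15)
C*(91 + M) = 9*(91 - 15) = 9*76 = 684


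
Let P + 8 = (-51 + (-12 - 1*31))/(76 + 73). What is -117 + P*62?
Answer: -97165/149 ≈ -652.11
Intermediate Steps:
P = -1286/149 (P = -8 + (-51 + (-12 - 1*31))/(76 + 73) = -8 + (-51 + (-12 - 31))/149 = -8 + (-51 - 43)*(1/149) = -8 - 94*1/149 = -8 - 94/149 = -1286/149 ≈ -8.6309)
-117 + P*62 = -117 - 1286/149*62 = -117 - 79732/149 = -97165/149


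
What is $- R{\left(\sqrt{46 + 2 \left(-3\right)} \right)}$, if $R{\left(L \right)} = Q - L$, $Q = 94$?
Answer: $-94 + 2 \sqrt{10} \approx -87.675$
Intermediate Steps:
$R{\left(L \right)} = 94 - L$
$- R{\left(\sqrt{46 + 2 \left(-3\right)} \right)} = - (94 - \sqrt{46 + 2 \left(-3\right)}) = - (94 - \sqrt{46 - 6}) = - (94 - \sqrt{40}) = - (94 - 2 \sqrt{10}) = -94 + 2 \sqrt{10}$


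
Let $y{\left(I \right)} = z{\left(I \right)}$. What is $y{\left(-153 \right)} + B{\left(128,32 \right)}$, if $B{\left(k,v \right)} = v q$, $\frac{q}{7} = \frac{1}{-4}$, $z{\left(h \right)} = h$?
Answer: $-209$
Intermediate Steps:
$y{\left(I \right)} = I$
$q = - \frac{7}{4}$ ($q = \frac{7}{-4} = 7 \left(- \frac{1}{4}\right) = - \frac{7}{4} \approx -1.75$)
$B{\left(k,v \right)} = - \frac{7 v}{4}$ ($B{\left(k,v \right)} = v \left(- \frac{7}{4}\right) = - \frac{7 v}{4}$)
$y{\left(-153 \right)} + B{\left(128,32 \right)} = -153 - 56 = -209$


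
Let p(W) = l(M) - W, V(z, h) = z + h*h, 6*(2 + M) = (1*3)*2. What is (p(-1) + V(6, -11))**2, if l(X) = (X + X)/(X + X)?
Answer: 16641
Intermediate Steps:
M = -1 (M = -2 + ((1*3)*2)/6 = -2 + (3*2)/6 = -2 + (1/6)*6 = -2 + 1 = -1)
l(X) = 1 (l(X) = (2*X)/((2*X)) = (2*X)*(1/(2*X)) = 1)
V(z, h) = z + h**2
p(W) = 1 - W
(p(-1) + V(6, -11))**2 = ((1 - 1*(-1)) + (6 + (-11)**2))**2 = ((1 + 1) + (6 + 121))**2 = (2 + 127)**2 = 129**2 = 16641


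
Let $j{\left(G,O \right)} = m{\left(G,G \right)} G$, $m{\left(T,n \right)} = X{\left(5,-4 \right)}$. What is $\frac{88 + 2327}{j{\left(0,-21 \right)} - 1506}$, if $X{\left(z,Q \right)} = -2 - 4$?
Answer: $- \frac{805}{502} \approx -1.6036$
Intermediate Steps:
$X{\left(z,Q \right)} = -6$
$m{\left(T,n \right)} = -6$
$j{\left(G,O \right)} = - 6 G$
$\frac{88 + 2327}{j{\left(0,-21 \right)} - 1506} = \frac{88 + 2327}{\left(-6\right) 0 - 1506} = \frac{2415}{0 - 1506} = \frac{2415}{-1506} = 2415 \left(- \frac{1}{1506}\right) = - \frac{805}{502}$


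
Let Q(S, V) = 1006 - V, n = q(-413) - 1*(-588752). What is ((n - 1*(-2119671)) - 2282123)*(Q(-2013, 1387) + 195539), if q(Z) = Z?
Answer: 83115255146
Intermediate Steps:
n = 588339 (n = -413 - 1*(-588752) = -413 + 588752 = 588339)
((n - 1*(-2119671)) - 2282123)*(Q(-2013, 1387) + 195539) = ((588339 - 1*(-2119671)) - 2282123)*((1006 - 1*1387) + 195539) = ((588339 + 2119671) - 2282123)*((1006 - 1387) + 195539) = (2708010 - 2282123)*(-381 + 195539) = 425887*195158 = 83115255146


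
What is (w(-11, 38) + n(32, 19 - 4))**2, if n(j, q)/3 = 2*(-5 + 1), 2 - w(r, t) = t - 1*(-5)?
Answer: 4225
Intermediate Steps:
w(r, t) = -3 - t (w(r, t) = 2 - (t - 1*(-5)) = 2 - (t + 5) = 2 - (5 + t) = 2 + (-5 - t) = -3 - t)
n(j, q) = -24 (n(j, q) = 3*(2*(-5 + 1)) = 3*(2*(-4)) = 3*(-8) = -24)
(w(-11, 38) + n(32, 19 - 4))**2 = ((-3 - 1*38) - 24)**2 = ((-3 - 38) - 24)**2 = (-41 - 24)**2 = (-65)**2 = 4225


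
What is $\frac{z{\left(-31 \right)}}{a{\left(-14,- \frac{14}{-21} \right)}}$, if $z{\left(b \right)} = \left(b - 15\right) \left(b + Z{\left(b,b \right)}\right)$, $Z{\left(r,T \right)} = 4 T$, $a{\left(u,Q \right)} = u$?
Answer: $- \frac{3565}{7} \approx -509.29$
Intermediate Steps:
$z{\left(b \right)} = 5 b \left(-15 + b\right)$ ($z{\left(b \right)} = \left(b - 15\right) \left(b + 4 b\right) = \left(-15 + b\right) 5 b = 5 b \left(-15 + b\right)$)
$\frac{z{\left(-31 \right)}}{a{\left(-14,- \frac{14}{-21} \right)}} = \frac{5 \left(-31\right) \left(-15 - 31\right)}{-14} = 5 \left(-31\right) \left(-46\right) \left(- \frac{1}{14}\right) = 7130 \left(- \frac{1}{14}\right) = - \frac{3565}{7}$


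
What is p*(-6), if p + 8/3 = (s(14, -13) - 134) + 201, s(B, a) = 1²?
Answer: -392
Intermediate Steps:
s(B, a) = 1
p = 196/3 (p = -8/3 + ((1 - 134) + 201) = -8/3 + (-133 + 201) = -8/3 + 68 = 196/3 ≈ 65.333)
p*(-6) = (196/3)*(-6) = -392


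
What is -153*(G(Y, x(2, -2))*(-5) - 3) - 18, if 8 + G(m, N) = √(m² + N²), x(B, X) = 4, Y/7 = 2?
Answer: -5679 + 1530*√53 ≈ 5459.6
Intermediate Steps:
Y = 14 (Y = 7*2 = 14)
G(m, N) = -8 + √(N² + m²) (G(m, N) = -8 + √(m² + N²) = -8 + √(N² + m²))
-153*(G(Y, x(2, -2))*(-5) - 3) - 18 = -153*((-8 + √(4² + 14²))*(-5) - 3) - 18 = -153*((-8 + √(16 + 196))*(-5) - 3) - 18 = -153*((-8 + √212)*(-5) - 3) - 18 = -153*((-8 + 2*√53)*(-5) - 3) - 18 = -153*((40 - 10*√53) - 3) - 18 = -153*(37 - 10*√53) - 18 = (-5661 + 1530*√53) - 18 = -5679 + 1530*√53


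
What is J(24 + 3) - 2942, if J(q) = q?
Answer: -2915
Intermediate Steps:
J(24 + 3) - 2942 = (24 + 3) - 2942 = 27 - 2942 = -2915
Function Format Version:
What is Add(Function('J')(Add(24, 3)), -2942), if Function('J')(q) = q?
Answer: -2915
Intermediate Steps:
Add(Function('J')(Add(24, 3)), -2942) = Add(Add(24, 3), -2942) = Add(27, -2942) = -2915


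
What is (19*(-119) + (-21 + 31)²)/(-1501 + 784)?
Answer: 2161/717 ≈ 3.0139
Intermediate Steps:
(19*(-119) + (-21 + 31)²)/(-1501 + 784) = (-2261 + 10²)/(-717) = (-2261 + 100)*(-1/717) = -2161*(-1/717) = 2161/717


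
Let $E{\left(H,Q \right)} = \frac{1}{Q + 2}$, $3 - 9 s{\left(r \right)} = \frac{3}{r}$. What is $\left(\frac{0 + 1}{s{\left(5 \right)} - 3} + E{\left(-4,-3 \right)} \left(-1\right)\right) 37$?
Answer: $\frac{962}{41} \approx 23.463$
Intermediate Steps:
$s{\left(r \right)} = \frac{1}{3} - \frac{1}{3 r}$ ($s{\left(r \right)} = \frac{1}{3} - \frac{3 \frac{1}{r}}{9} = \frac{1}{3} - \frac{1}{3 r}$)
$E{\left(H,Q \right)} = \frac{1}{2 + Q}$
$\left(\frac{0 + 1}{s{\left(5 \right)} - 3} + E{\left(-4,-3 \right)} \left(-1\right)\right) 37 = \left(\frac{0 + 1}{\frac{-1 + 5}{3 \cdot 5} - 3} + \frac{1}{2 - 3} \left(-1\right)\right) 37 = \left(1 \frac{1}{\frac{1}{3} \cdot \frac{1}{5} \cdot 4 - 3} + \frac{1}{-1} \left(-1\right)\right) 37 = \left(1 \frac{1}{\frac{4}{15} - 3} - -1\right) 37 = \left(1 \frac{1}{- \frac{41}{15}} + 1\right) 37 = \left(1 \left(- \frac{15}{41}\right) + 1\right) 37 = \left(- \frac{15}{41} + 1\right) 37 = \frac{26}{41} \cdot 37 = \frac{962}{41}$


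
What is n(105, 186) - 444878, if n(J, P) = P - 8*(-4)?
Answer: -444660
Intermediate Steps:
n(J, P) = 32 + P (n(J, P) = P + 32 = 32 + P)
n(105, 186) - 444878 = (32 + 186) - 444878 = 218 - 444878 = -444660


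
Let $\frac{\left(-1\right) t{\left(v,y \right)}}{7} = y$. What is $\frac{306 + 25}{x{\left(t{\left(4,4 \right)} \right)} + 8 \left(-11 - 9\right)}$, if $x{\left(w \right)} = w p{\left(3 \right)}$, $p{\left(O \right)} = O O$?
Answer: $- \frac{331}{412} \approx -0.8034$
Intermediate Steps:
$p{\left(O \right)} = O^{2}$
$t{\left(v,y \right)} = - 7 y$
$x{\left(w \right)} = 9 w$ ($x{\left(w \right)} = w 3^{2} = w 9 = 9 w$)
$\frac{306 + 25}{x{\left(t{\left(4,4 \right)} \right)} + 8 \left(-11 - 9\right)} = \frac{306 + 25}{9 \left(\left(-7\right) 4\right) + 8 \left(-11 - 9\right)} = \frac{331}{9 \left(-28\right) + 8 \left(-20\right)} = \frac{331}{-252 - 160} = \frac{331}{-412} = 331 \left(- \frac{1}{412}\right) = - \frac{331}{412}$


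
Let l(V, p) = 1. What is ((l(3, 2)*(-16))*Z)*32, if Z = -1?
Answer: 512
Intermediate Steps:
((l(3, 2)*(-16))*Z)*32 = ((1*(-16))*(-1))*32 = -16*(-1)*32 = 16*32 = 512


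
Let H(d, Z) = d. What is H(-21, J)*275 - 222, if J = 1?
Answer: -5997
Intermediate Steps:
H(-21, J)*275 - 222 = -21*275 - 222 = -5775 - 222 = -5997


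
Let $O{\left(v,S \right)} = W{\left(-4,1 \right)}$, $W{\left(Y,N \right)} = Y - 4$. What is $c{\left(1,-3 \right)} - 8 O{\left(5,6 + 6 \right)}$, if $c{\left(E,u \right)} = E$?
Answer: $65$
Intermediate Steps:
$W{\left(Y,N \right)} = -4 + Y$ ($W{\left(Y,N \right)} = Y - 4 = -4 + Y$)
$O{\left(v,S \right)} = -8$ ($O{\left(v,S \right)} = -4 - 4 = -8$)
$c{\left(1,-3 \right)} - 8 O{\left(5,6 + 6 \right)} = 1 - -64 = 1 + 64 = 65$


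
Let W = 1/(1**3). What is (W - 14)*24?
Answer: -312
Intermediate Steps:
W = 1 (W = 1/1 = 1)
(W - 14)*24 = (1 - 14)*24 = -13*24 = -312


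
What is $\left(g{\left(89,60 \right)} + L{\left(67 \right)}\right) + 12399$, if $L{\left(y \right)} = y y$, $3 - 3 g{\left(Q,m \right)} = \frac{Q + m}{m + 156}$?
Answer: $\frac{10943923}{648} \approx 16889.0$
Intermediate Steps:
$g{\left(Q,m \right)} = 1 - \frac{Q + m}{3 \left(156 + m\right)}$ ($g{\left(Q,m \right)} = 1 - \frac{\left(Q + m\right) \frac{1}{m + 156}}{3} = 1 - \frac{\left(Q + m\right) \frac{1}{156 + m}}{3} = 1 - \frac{\frac{1}{156 + m} \left(Q + m\right)}{3} = 1 - \frac{Q + m}{3 \left(156 + m\right)}$)
$L{\left(y \right)} = y^{2}$
$\left(g{\left(89,60 \right)} + L{\left(67 \right)}\right) + 12399 = \left(\frac{468 - 89 + 2 \cdot 60}{3 \left(156 + 60\right)} + 67^{2}\right) + 12399 = \left(\frac{468 - 89 + 120}{3 \cdot 216} + 4489\right) + 12399 = \left(\frac{1}{3} \cdot \frac{1}{216} \cdot 499 + 4489\right) + 12399 = \left(\frac{499}{648} + 4489\right) + 12399 = \frac{2909371}{648} + 12399 = \frac{10943923}{648}$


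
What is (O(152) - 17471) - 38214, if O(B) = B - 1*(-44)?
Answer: -55489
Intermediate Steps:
O(B) = 44 + B (O(B) = B + 44 = 44 + B)
(O(152) - 17471) - 38214 = ((44 + 152) - 17471) - 38214 = (196 - 17471) - 38214 = -17275 - 38214 = -55489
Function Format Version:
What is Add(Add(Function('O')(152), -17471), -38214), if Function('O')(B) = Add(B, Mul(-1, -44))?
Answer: -55489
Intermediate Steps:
Function('O')(B) = Add(44, B) (Function('O')(B) = Add(B, 44) = Add(44, B))
Add(Add(Function('O')(152), -17471), -38214) = Add(Add(Add(44, 152), -17471), -38214) = Add(Add(196, -17471), -38214) = Add(-17275, -38214) = -55489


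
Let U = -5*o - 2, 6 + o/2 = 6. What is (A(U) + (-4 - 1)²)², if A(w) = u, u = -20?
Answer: 25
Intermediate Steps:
o = 0 (o = -12 + 2*6 = -12 + 12 = 0)
U = -2 (U = -5*0 - 2 = 0 - 2 = -2)
A(w) = -20
(A(U) + (-4 - 1)²)² = (-20 + (-4 - 1)²)² = (-20 + (-5)²)² = (-20 + 25)² = 5² = 25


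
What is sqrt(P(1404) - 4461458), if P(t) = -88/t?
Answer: 2*I*sqrt(15268224855)/117 ≈ 2112.2*I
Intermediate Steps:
sqrt(P(1404) - 4461458) = sqrt(-88/1404 - 4461458) = sqrt(-88*1/1404 - 4461458) = sqrt(-22/351 - 4461458) = sqrt(-1565971780/351) = 2*I*sqrt(15268224855)/117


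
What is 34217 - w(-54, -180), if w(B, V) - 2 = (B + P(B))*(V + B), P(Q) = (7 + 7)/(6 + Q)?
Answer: 86043/4 ≈ 21511.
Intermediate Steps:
P(Q) = 14/(6 + Q)
w(B, V) = 2 + (B + V)*(B + 14/(6 + B)) (w(B, V) = 2 + (B + 14/(6 + B))*(V + B) = 2 + (B + 14/(6 + B))*(B + V) = 2 + (B + V)*(B + 14/(6 + B)))
34217 - w(-54, -180) = 34217 - (14*(-54) + 14*(-180) + (6 - 54)*(2 + (-54)² - 54*(-180)))/(6 - 54) = 34217 - (-756 - 2520 - 48*(2 + 2916 + 9720))/(-48) = 34217 - (-1)*(-756 - 2520 - 48*12638)/48 = 34217 - (-1)*(-756 - 2520 - 606624)/48 = 34217 - (-1)*(-609900)/48 = 34217 - 1*50825/4 = 34217 - 50825/4 = 86043/4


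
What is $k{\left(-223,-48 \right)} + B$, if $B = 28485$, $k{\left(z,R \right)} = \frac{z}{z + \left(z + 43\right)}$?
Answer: $\frac{11479678}{403} \approx 28486.0$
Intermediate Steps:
$k{\left(z,R \right)} = \frac{z}{43 + 2 z}$ ($k{\left(z,R \right)} = \frac{z}{z + \left(43 + z\right)} = \frac{z}{43 + 2 z}$)
$k{\left(-223,-48 \right)} + B = - \frac{223}{43 + 2 \left(-223\right)} + 28485 = - \frac{223}{43 - 446} + 28485 = - \frac{223}{-403} + 28485 = \left(-223\right) \left(- \frac{1}{403}\right) + 28485 = \frac{223}{403} + 28485 = \frac{11479678}{403}$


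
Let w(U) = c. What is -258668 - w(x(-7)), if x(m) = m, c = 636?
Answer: -259304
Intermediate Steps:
w(U) = 636
-258668 - w(x(-7)) = -258668 - 1*636 = -258668 - 636 = -259304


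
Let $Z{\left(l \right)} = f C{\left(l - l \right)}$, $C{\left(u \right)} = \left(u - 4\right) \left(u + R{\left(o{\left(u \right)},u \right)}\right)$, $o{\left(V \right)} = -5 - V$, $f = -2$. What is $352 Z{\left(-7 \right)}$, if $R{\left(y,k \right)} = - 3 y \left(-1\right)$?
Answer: $-42240$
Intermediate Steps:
$R{\left(y,k \right)} = 3 y$
$C{\left(u \right)} = \left(-15 - 2 u\right) \left(-4 + u\right)$ ($C{\left(u \right)} = \left(u - 4\right) \left(u + 3 \left(-5 - u\right)\right) = \left(-4 + u\right) \left(u - \left(15 + 3 u\right)\right) = \left(-4 + u\right) \left(-15 - 2 u\right) = \left(-15 - 2 u\right) \left(-4 + u\right)$)
$Z{\left(l \right)} = -120$ ($Z{\left(l \right)} = - 2 \left(60 - 7 \left(l - l\right) - 2 \left(l - l\right)^{2}\right) = - 2 \left(60 - 0 - 2 \cdot 0^{2}\right) = - 2 \left(60 + 0 - 0\right) = - 2 \left(60 + 0 + 0\right) = \left(-2\right) 60 = -120$)
$352 Z{\left(-7 \right)} = 352 \left(-120\right) = -42240$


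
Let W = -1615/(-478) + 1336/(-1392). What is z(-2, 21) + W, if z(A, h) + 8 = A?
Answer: -157634/20793 ≈ -7.5811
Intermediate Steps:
W = 50296/20793 (W = -1615*(-1/478) + 1336*(-1/1392) = 1615/478 - 167/174 = 50296/20793 ≈ 2.4189)
z(A, h) = -8 + A
z(-2, 21) + W = (-8 - 2) + 50296/20793 = -10 + 50296/20793 = -157634/20793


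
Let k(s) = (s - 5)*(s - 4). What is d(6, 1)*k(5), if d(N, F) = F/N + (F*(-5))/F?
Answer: 0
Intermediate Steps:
d(N, F) = -5 + F/N (d(N, F) = F/N + (-5*F)/F = F/N - 5 = -5 + F/N)
k(s) = (-5 + s)*(-4 + s)
d(6, 1)*k(5) = (-5 + 1/6)*(20 + 5**2 - 9*5) = (-5 + 1*(1/6))*(20 + 25 - 45) = (-5 + 1/6)*0 = -29/6*0 = 0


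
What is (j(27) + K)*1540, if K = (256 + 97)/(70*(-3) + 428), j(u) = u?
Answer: 4804030/109 ≈ 44074.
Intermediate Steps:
K = 353/218 (K = 353/(-210 + 428) = 353/218 ≈ 1.6193)
(j(27) + K)*1540 = (27 + 353/218)*1540 = (6239/218)*1540 = 4804030/109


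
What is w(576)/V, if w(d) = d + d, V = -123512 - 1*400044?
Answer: -288/130889 ≈ -0.0022003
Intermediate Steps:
V = -523556 (V = -123512 - 400044 = -523556)
w(d) = 2*d
w(576)/V = (2*576)/(-523556) = 1152*(-1/523556) = -288/130889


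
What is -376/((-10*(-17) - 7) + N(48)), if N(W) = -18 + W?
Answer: -376/193 ≈ -1.9482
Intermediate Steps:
-376/((-10*(-17) - 7) + N(48)) = -376/((-10*(-17) - 7) + (-18 + 48)) = -376/((170 - 7) + 30) = -376/(163 + 30) = -376/193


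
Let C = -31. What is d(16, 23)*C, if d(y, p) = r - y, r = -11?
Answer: 837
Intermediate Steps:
d(y, p) = -11 - y
d(16, 23)*C = (-11 - 1*16)*(-31) = (-11 - 16)*(-31) = -27*(-31) = 837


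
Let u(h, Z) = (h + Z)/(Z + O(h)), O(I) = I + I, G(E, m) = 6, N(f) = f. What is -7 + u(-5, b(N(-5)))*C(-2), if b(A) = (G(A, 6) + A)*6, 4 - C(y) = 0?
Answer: -8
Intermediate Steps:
C(y) = 4 (C(y) = 4 - 1*0 = 4 + 0 = 4)
b(A) = 36 + 6*A (b(A) = (6 + A)*6 = 36 + 6*A)
O(I) = 2*I
u(h, Z) = (Z + h)/(Z + 2*h) (u(h, Z) = (h + Z)/(Z + 2*h) = (Z + h)/(Z + 2*h))
-7 + u(-5, b(N(-5)))*C(-2) = -7 + (((36 + 6*(-5)) - 5)/((36 + 6*(-5)) + 2*(-5)))*4 = -7 + (((36 - 30) - 5)/((36 - 30) - 10))*4 = -7 + ((6 - 5)/(6 - 10))*4 = -7 + (1/(-4))*4 = -7 - ¼*1*4 = -7 - ¼*4 = -7 - 1 = -8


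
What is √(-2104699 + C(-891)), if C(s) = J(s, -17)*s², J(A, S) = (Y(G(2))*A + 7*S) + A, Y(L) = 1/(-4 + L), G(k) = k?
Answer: I*√1801002094/2 ≈ 21219.0*I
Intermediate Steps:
J(A, S) = A/2 + 7*S (J(A, S) = (A/(-4 + 2) + 7*S) + A = (A/(-2) + 7*S) + A = (-A/2 + 7*S) + A = (7*S - A/2) + A = A/2 + 7*S)
C(s) = s²*(-119 + s/2) (C(s) = (s/2 + 7*(-17))*s² = (s/2 - 119)*s² = (-119 + s/2)*s² = s²*(-119 + s/2))
√(-2104699 + C(-891)) = √(-2104699 + (½)*(-891)²*(-238 - 891)) = √(-2104699 + (½)*793881*(-1129)) = √(-2104699 - 896291649/2) = √(-900501047/2) = I*√1801002094/2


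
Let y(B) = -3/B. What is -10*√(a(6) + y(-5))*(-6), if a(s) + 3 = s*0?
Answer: 24*I*√15 ≈ 92.952*I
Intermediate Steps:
a(s) = -3 (a(s) = -3 + s*0 = -3 + 0 = -3)
-10*√(a(6) + y(-5))*(-6) = -10*√(-3 - 3/(-5))*(-6) = -10*√(-3 - 3*(-⅕))*(-6) = -10*√(-3 + ⅗)*(-6) = -4*I*√15*(-6) = 24*I*√15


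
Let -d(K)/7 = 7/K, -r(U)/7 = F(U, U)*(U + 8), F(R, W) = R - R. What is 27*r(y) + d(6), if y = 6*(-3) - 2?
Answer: -49/6 ≈ -8.1667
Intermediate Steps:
F(R, W) = 0
y = -20 (y = -18 - 2 = -20)
r(U) = 0 (r(U) = -0*(U + 8) = -0*(8 + U) = -7*0 = 0)
d(K) = -49/K
27*r(y) + d(6) = 27*0 - 49/6 = 0 - 49*⅙ = 0 - 49/6 = -49/6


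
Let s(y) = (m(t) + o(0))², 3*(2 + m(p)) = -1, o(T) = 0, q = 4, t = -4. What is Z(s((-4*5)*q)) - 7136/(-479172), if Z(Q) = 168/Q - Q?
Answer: 63966995/2515653 ≈ 25.428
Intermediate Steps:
m(p) = -7/3 (m(p) = -2 + (⅓)*(-1) = -2 - ⅓ = -7/3)
s(y) = 49/9 (s(y) = (-7/3 + 0)² = (-7/3)² = 49/9)
Z(Q) = -Q + 168/Q
Z(s((-4*5)*q)) - 7136/(-479172) = (-1*49/9 + 168/(49/9)) - 7136/(-479172) = (-49/9 + 168*(9/49)) - 7136*(-1/479172) = (-49/9 + 216/7) + 1784/119793 = 1601/63 + 1784/119793 = 63966995/2515653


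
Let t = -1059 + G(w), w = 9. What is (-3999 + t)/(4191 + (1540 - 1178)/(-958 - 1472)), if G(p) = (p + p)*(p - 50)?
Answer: -251505/181853 ≈ -1.3830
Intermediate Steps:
G(p) = 2*p*(-50 + p) (G(p) = (2*p)*(-50 + p) = 2*p*(-50 + p))
t = -1797 (t = -1059 + 2*9*(-50 + 9) = -1059 + 2*9*(-41) = -1059 - 738 = -1797)
(-3999 + t)/(4191 + (1540 - 1178)/(-958 - 1472)) = (-3999 - 1797)/(4191 + (1540 - 1178)/(-958 - 1472)) = -5796/(4191 + 362/(-2430)) = -5796/(4191 + 362*(-1/2430)) = -5796/(4191 - 181/1215) = -5796/5091884/1215 = -5796*1215/5091884 = -251505/181853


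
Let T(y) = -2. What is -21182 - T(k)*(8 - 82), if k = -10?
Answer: -21330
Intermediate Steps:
-21182 - T(k)*(8 - 82) = -21182 - (-2)*(8 - 82) = -21182 - (-2)*(-74) = -21182 - 1*148 = -21182 - 148 = -21330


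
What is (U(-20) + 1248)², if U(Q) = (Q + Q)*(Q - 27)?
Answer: 9784384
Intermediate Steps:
U(Q) = 2*Q*(-27 + Q) (U(Q) = (2*Q)*(-27 + Q) = 2*Q*(-27 + Q))
(U(-20) + 1248)² = (2*(-20)*(-27 - 20) + 1248)² = (2*(-20)*(-47) + 1248)² = (1880 + 1248)² = 3128² = 9784384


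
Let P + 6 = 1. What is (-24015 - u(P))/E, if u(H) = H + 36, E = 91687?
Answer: -24046/91687 ≈ -0.26226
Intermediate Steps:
P = -5 (P = -6 + 1 = -5)
u(H) = 36 + H
(-24015 - u(P))/E = (-24015 - (36 - 5))/91687 = (-24015 - 1*31)*(1/91687) = (-24015 - 31)*(1/91687) = -24046*1/91687 = -24046/91687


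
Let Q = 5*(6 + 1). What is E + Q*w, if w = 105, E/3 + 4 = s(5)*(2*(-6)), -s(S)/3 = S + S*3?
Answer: 5823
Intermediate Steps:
s(S) = -12*S (s(S) = -3*(S + S*3) = -3*(S + 3*S) = -12*S)
E = 2148 (E = -12 + 3*((-12*5)*(2*(-6))) = -12 + 3*(-60*(-12)) = -12 + 3*720 = -12 + 2160 = 2148)
Q = 35 (Q = 5*7 = 35)
E + Q*w = 2148 + 35*105 = 2148 + 3675 = 5823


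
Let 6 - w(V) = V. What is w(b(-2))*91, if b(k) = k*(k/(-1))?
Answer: 910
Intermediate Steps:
b(k) = -k² (b(k) = k*(k*(-1)) = k*(-k) = -k²)
w(V) = 6 - V
w(b(-2))*91 = (6 - (-1)*(-2)²)*91 = (6 - (-1)*4)*91 = (6 - 1*(-4))*91 = (6 + 4)*91 = 10*91 = 910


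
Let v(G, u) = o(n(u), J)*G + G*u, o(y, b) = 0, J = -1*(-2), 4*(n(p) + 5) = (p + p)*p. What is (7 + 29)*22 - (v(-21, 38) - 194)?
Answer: 1784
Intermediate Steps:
n(p) = -5 + p²/2 (n(p) = -5 + ((p + p)*p)/4 = -5 + ((2*p)*p)/4 = -5 + (2*p²)/4 = -5 + p²/2)
J = 2
v(G, u) = G*u (v(G, u) = 0*G + G*u = 0 + G*u = G*u)
(7 + 29)*22 - (v(-21, 38) - 194) = (7 + 29)*22 - (-21*38 - 194) = 36*22 - (-798 - 194) = 792 - 1*(-992) = 792 + 992 = 1784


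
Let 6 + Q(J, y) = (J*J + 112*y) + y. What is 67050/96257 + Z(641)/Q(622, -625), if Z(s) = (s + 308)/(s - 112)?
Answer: 228926761607/328644650941 ≈ 0.69658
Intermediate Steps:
Q(J, y) = -6 + J² + 113*y (Q(J, y) = -6 + ((J*J + 112*y) + y) = -6 + ((J² + 112*y) + y) = -6 + (J² + 113*y) = -6 + J² + 113*y)
Z(s) = (308 + s)/(-112 + s)
67050/96257 + Z(641)/Q(622, -625) = 67050/96257 + ((308 + 641)/(-112 + 641))/(-6 + 622² + 113*(-625)) = 67050*(1/96257) + (949/529)/(-6 + 386884 - 70625) = 67050/96257 + ((1/529)*949)/316253 = 67050/96257 + (949/529)*(1/316253) = 67050/96257 + 949/167297837 = 228926761607/328644650941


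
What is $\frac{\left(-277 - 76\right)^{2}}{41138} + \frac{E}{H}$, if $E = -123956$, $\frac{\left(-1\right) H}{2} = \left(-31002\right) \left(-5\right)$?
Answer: $\frac{10932646027}{3188400690} \approx 3.4289$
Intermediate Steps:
$H = -310020$ ($H = - 2 \left(\left(-31002\right) \left(-5\right)\right) = \left(-2\right) 155010 = -310020$)
$\frac{\left(-277 - 76\right)^{2}}{41138} + \frac{E}{H} = \frac{\left(-277 - 76\right)^{2}}{41138} - \frac{123956}{-310020} = \left(-353\right)^{2} \cdot \frac{1}{41138} - - \frac{30989}{77505} = 124609 \cdot \frac{1}{41138} + \frac{30989}{77505} = \frac{124609}{41138} + \frac{30989}{77505} = \frac{10932646027}{3188400690}$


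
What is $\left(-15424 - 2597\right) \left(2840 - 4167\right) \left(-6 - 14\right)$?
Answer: $-478277340$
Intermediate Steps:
$\left(-15424 - 2597\right) \left(2840 - 4167\right) \left(-6 - 14\right) = \left(-18021\right) \left(-1327\right) \left(-20\right) = 23913867 \left(-20\right) = -478277340$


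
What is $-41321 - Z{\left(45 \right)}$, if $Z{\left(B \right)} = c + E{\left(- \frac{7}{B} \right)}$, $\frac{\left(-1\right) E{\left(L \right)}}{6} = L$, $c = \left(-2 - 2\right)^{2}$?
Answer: $- \frac{620069}{15} \approx -41338.0$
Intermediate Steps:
$c = 16$ ($c = \left(-4\right)^{2} = 16$)
$E{\left(L \right)} = - 6 L$
$Z{\left(B \right)} = 16 + \frac{42}{B}$ ($Z{\left(B \right)} = 16 - 6 \left(- \frac{7}{B}\right) = 16 + \frac{42}{B}$)
$-41321 - Z{\left(45 \right)} = -41321 - \left(16 + \frac{42}{45}\right) = -41321 - \left(16 + 42 \cdot \frac{1}{45}\right) = -41321 - \left(16 + \frac{14}{15}\right) = -41321 - \frac{254}{15} = - \frac{620069}{15}$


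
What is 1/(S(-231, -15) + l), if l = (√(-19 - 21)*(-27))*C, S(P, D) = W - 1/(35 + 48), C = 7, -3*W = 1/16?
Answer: -521904/22678914280201 + 5999712768*I*√10/22678914280201 ≈ -2.3013e-8 + 0.00083658*I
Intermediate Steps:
W = -1/48 (W = -⅓/16 = -⅓*1/16 = -1/48 ≈ -0.020833)
S(P, D) = -131/3984 (S(P, D) = -1/48 - 1/(35 + 48) = -1/48 - 1/83 = -131/3984)
l = -378*I*√10 (l = (√(-19 - 21)*(-27))*7 = (√(-40)*(-27))*7 = ((2*I*√10)*(-27))*7 = -54*I*√10*7 = -378*I*√10 ≈ -1195.3*I)
1/(S(-231, -15) + l) = 1/(-131/3984 - 378*I*√10)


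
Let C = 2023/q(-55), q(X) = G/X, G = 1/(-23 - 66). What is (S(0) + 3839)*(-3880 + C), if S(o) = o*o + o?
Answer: 38001128495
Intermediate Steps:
G = -1/89 (G = 1/(-89) = -1/89 ≈ -0.011236)
S(o) = o + o**2 (S(o) = o**2 + o = o + o**2)
q(X) = -1/(89*X)
C = 9902585 (C = 2023/((-1/89/(-55))) = 2023/((-1/89*(-1/55))) = 2023/(1/4895) = 2023*4895 = 9902585)
(S(0) + 3839)*(-3880 + C) = (0*(1 + 0) + 3839)*(-3880 + 9902585) = (0*1 + 3839)*9898705 = (0 + 3839)*9898705 = 3839*9898705 = 38001128495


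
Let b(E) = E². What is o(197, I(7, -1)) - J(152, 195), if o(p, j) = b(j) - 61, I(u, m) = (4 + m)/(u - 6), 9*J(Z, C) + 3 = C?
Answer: -220/3 ≈ -73.333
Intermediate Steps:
J(Z, C) = -⅓ + C/9
I(u, m) = (4 + m)/(-6 + u)
o(p, j) = -61 + j² (o(p, j) = j² - 61 = -61 + j²)
o(197, I(7, -1)) - J(152, 195) = (-61 + ((4 - 1)/(-6 + 7))²) - (-⅓ + (⅑)*195) = (-61 + (3/1)²) - (-⅓ + 65/3) = (-61 + (1*3)²) - 1*64/3 = (-61 + 3²) - 64/3 = (-61 + 9) - 64/3 = -52 - 64/3 = -220/3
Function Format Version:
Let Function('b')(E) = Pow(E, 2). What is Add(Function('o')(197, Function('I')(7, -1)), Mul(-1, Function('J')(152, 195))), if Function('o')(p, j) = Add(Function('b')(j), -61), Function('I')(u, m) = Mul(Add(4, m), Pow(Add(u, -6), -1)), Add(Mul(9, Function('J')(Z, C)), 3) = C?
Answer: Rational(-220, 3) ≈ -73.333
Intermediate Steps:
Function('J')(Z, C) = Add(Rational(-1, 3), Mul(Rational(1, 9), C))
Function('I')(u, m) = Mul(Pow(Add(-6, u), -1), Add(4, m)) (Function('I')(u, m) = Mul(Add(4, m), Pow(Add(-6, u), -1)) = Mul(Pow(Add(-6, u), -1), Add(4, m)))
Function('o')(p, j) = Add(-61, Pow(j, 2)) (Function('o')(p, j) = Add(Pow(j, 2), -61) = Add(-61, Pow(j, 2)))
Add(Function('o')(197, Function('I')(7, -1)), Mul(-1, Function('J')(152, 195))) = Add(Add(-61, Pow(Mul(Pow(Add(-6, 7), -1), Add(4, -1)), 2)), Mul(-1, Add(Rational(-1, 3), Mul(Rational(1, 9), 195)))) = Add(Add(-61, Pow(Mul(Pow(1, -1), 3), 2)), Mul(-1, Add(Rational(-1, 3), Rational(65, 3)))) = Add(Add(-61, Pow(Mul(1, 3), 2)), Mul(-1, Rational(64, 3))) = Add(Add(-61, Pow(3, 2)), Rational(-64, 3)) = Add(Add(-61, 9), Rational(-64, 3)) = Add(-52, Rational(-64, 3)) = Rational(-220, 3)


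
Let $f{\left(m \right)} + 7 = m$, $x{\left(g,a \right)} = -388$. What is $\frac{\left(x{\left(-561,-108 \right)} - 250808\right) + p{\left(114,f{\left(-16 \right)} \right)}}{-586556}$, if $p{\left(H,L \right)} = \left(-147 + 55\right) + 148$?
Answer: $\frac{62785}{146639} \approx 0.42816$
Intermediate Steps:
$f{\left(m \right)} = -7 + m$
$p{\left(H,L \right)} = 56$ ($p{\left(H,L \right)} = -92 + 148 = 56$)
$\frac{\left(x{\left(-561,-108 \right)} - 250808\right) + p{\left(114,f{\left(-16 \right)} \right)}}{-586556} = \frac{\left(-388 - 250808\right) + 56}{-586556} = \left(-251196 + 56\right) \left(- \frac{1}{586556}\right) = \left(-251140\right) \left(- \frac{1}{586556}\right) = \frac{62785}{146639}$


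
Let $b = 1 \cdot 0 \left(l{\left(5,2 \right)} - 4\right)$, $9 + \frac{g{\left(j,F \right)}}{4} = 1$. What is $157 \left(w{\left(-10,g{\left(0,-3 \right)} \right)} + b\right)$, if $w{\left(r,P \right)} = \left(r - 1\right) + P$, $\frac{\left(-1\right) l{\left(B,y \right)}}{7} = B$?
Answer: $-6751$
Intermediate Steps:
$l{\left(B,y \right)} = - 7 B$
$g{\left(j,F \right)} = -32$ ($g{\left(j,F \right)} = -36 + 4 \cdot 1 = -36 + 4 = -32$)
$w{\left(r,P \right)} = -1 + P + r$ ($w{\left(r,P \right)} = \left(-1 + r\right) + P = -1 + P + r$)
$b = 0$ ($b = 1 \cdot 0 \left(\left(-7\right) 5 - 4\right) = 0 \left(-35 - 4\right) = 0 \left(-39\right) = 0$)
$157 \left(w{\left(-10,g{\left(0,-3 \right)} \right)} + b\right) = 157 \left(\left(-1 - 32 - 10\right) + 0\right) = 157 \left(-43 + 0\right) = 157 \left(-43\right) = -6751$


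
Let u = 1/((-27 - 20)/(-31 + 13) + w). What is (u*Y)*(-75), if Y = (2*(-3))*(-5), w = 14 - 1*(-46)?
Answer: -40500/1127 ≈ -35.936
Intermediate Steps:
w = 60 (w = 14 + 46 = 60)
Y = 30 (Y = -6*(-5) = 30)
u = 18/1127 (u = 1/((-27 - 20)/(-31 + 13) + 60) = 1/(-47/(-18) + 60) = 1/(-47*(-1/18) + 60) = 1/(47/18 + 60) = 1/(1127/18) = 18/1127 ≈ 0.015972)
(u*Y)*(-75) = ((18/1127)*30)*(-75) = (540/1127)*(-75) = -40500/1127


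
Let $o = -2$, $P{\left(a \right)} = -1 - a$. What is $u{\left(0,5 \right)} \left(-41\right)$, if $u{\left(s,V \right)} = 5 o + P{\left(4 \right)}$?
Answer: $615$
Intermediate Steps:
$u{\left(s,V \right)} = -15$ ($u{\left(s,V \right)} = 5 \left(-2\right) - 5 = -10 - 5 = -15$)
$u{\left(0,5 \right)} \left(-41\right) = \left(-15\right) \left(-41\right) = 615$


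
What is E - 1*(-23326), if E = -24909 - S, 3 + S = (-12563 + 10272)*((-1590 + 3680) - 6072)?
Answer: -9124342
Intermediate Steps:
S = 9122759 (S = -3 + (-12563 + 10272)*((-1590 + 3680) - 6072) = -3 - 2291*(2090 - 6072) = -3 - 2291*(-3982) = -3 + 9122762 = 9122759)
E = -9147668 (E = -24909 - 1*9122759 = -24909 - 9122759 = -9147668)
E - 1*(-23326) = -9147668 - 1*(-23326) = -9147668 + 23326 = -9124342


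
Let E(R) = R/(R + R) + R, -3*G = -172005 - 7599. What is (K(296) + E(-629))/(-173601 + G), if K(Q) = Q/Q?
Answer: 1255/227466 ≈ 0.0055173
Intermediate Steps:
G = 59868 (G = -(-172005 - 7599)/3 = -1/3*(-179604) = 59868)
K(Q) = 1
E(R) = 1/2 + R (E(R) = R/((2*R)) + R = (1/(2*R))*R + R = 1/2 + R)
(K(296) + E(-629))/(-173601 + G) = (1 + (1/2 - 629))/(-173601 + 59868) = (1 - 1257/2)/(-113733) = -1255/2*(-1/113733) = 1255/227466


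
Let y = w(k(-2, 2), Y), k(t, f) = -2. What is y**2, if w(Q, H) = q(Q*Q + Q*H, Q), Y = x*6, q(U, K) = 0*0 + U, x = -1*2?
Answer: 784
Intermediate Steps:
x = -2
q(U, K) = U (q(U, K) = 0 + U = U)
Y = -12 (Y = -2*6 = -12)
w(Q, H) = Q**2 + H*Q (w(Q, H) = Q*Q + Q*H = Q**2 + H*Q)
y = 28 (y = -2*(-12 - 2) = -2*(-14) = 28)
y**2 = 28**2 = 784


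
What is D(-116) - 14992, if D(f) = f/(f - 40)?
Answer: -584659/39 ≈ -14991.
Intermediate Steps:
D(f) = f/(-40 + f)
D(-116) - 14992 = -116/(-40 - 116) - 14992 = -116/(-156) - 14992 = -116*(-1/156) - 14992 = 29/39 - 14992 = -584659/39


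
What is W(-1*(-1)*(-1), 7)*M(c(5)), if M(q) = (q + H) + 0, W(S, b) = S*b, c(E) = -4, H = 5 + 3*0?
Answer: -7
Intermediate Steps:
H = 5 (H = 5 + 0 = 5)
M(q) = 5 + q (M(q) = (q + 5) + 0 = (5 + q) + 0 = 5 + q)
W(-1*(-1)*(-1), 7)*M(c(5)) = ((-1*(-1)*(-1))*7)*(5 - 4) = ((1*(-1))*7)*1 = -1*7*1 = -7*1 = -7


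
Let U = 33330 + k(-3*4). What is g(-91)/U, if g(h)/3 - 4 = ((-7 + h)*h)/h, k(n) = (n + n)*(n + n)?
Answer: -47/5651 ≈ -0.0083171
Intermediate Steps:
k(n) = 4*n**2 (k(n) = (2*n)*(2*n) = 4*n**2)
g(h) = -9 + 3*h (g(h) = 12 + 3*(((-7 + h)*h)/h) = 12 + 3*((h*(-7 + h))/h) = 12 + 3*(-7 + h) = 12 + (-21 + 3*h) = -9 + 3*h)
U = 33906 (U = 33330 + 4*(-3*4)**2 = 33330 + 4*(-12)**2 = 33330 + 4*144 = 33330 + 576 = 33906)
g(-91)/U = (-9 + 3*(-91))/33906 = (-9 - 273)*(1/33906) = -282*1/33906 = -47/5651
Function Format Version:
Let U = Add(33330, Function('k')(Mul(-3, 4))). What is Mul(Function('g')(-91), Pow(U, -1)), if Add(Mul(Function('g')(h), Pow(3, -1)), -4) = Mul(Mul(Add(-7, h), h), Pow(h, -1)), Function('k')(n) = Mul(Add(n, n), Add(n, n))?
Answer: Rational(-47, 5651) ≈ -0.0083171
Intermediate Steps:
Function('k')(n) = Mul(4, Pow(n, 2)) (Function('k')(n) = Mul(Mul(2, n), Mul(2, n)) = Mul(4, Pow(n, 2)))
Function('g')(h) = Add(-9, Mul(3, h)) (Function('g')(h) = Add(12, Mul(3, Mul(Mul(Add(-7, h), h), Pow(h, -1)))) = Add(12, Mul(3, Mul(Mul(h, Add(-7, h)), Pow(h, -1)))) = Add(12, Mul(3, Add(-7, h))) = Add(12, Add(-21, Mul(3, h))) = Add(-9, Mul(3, h)))
U = 33906 (U = Add(33330, Mul(4, Pow(Mul(-3, 4), 2))) = Add(33330, Mul(4, Pow(-12, 2))) = Add(33330, Mul(4, 144)) = Add(33330, 576) = 33906)
Mul(Function('g')(-91), Pow(U, -1)) = Mul(Add(-9, Mul(3, -91)), Pow(33906, -1)) = Mul(Add(-9, -273), Rational(1, 33906)) = Mul(-282, Rational(1, 33906)) = Rational(-47, 5651)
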